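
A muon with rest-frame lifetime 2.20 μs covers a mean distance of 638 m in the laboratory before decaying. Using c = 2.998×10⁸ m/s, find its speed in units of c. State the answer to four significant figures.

0.6953c

Let x = d/(cτ) = 638.0 m / (2.998×10⁸ m/s × 2.200×10^-6 s) = 0.96731. Since d = βγcτ, x = βγ = β/√(1−β²).
Solving: β² = x²/(1+x²) = 0.935689/1.935689 = 0.483388, so β = 0.6953.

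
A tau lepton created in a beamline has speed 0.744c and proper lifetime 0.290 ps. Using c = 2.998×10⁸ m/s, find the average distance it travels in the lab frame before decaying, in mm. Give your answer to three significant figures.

0.0968 mm

Lorentz factor: γ = (1 − 0.553536)^(−1/2) = 1.4966.
Lab-frame lifetime: Δt = γτ = 1.4966 × 0.290 ps = 0.43401 ps.
Distance: d = vΔt = 0.744 × 2.998×10⁸ m/s × 4.3401×10^-13 s = 9.68×10^-5 m = 0.0968 mm.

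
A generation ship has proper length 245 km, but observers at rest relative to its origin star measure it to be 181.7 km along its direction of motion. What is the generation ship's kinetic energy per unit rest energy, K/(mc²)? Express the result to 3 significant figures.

0.348

Length contraction gives γ = L₀/L = 245/181.7 = 1.34838.
Since K = (γ−1)mc², K/(mc²) = 1.34838 − 1 = 0.348.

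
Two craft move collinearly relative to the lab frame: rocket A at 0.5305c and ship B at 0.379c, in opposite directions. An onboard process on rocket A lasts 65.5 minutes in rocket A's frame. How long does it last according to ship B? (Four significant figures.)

100.3 minutes

Speed of rocket A in ship B's frame: u = (v_A + v_B)/(1 + v_A v_B/c²) = (0.5305 + 0.379)/(1 + 0.5305×0.379) = 0.9095/1.2010595 = 0.75725; |u| = 0.75725c.
At |u| = 0.75725c, γ = (1 − 0.573428)^(−1/2) = 1.5311.
The clock on rocket A records proper time, so ship B measures Δt = γΔτ = 1.5311 × 65.5 = 100.3 minutes.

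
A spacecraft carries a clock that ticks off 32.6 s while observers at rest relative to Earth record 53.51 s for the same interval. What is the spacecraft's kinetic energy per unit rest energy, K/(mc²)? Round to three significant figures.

γ = Δt/Δτ = 53.51/32.6 = 1.64141.
K/(mc²) = γ − 1 = 1.64141 − 1 = 0.641.

0.641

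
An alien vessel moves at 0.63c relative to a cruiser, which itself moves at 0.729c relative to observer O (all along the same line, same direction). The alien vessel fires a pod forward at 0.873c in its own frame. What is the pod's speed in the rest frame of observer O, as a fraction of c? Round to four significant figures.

Apply u = (u'+v)/(1+u'v) twice. Pod in the cruiser frame: (0.873+0.63)/(1+0.873·0.63) = 1.503/1.54999 = 0.96968c.
That velocity, transformed to the rest frame of observer O: (0.96968+0.729)/(1+0.96968·0.729) = 1.69868/1.70689672 = 0.99519c.

0.9952c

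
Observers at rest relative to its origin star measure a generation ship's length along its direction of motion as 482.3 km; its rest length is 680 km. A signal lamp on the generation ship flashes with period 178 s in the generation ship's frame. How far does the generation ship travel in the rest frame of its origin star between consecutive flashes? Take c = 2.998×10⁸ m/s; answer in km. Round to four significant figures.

From L = L₀/γ: γ = 680/482.3 = 1.40991.
β = √(1 − 1/γ²) = 0.70494. Lab-frame period = γτ = 1.40991×178 s = 250.96 s. Distance = βc × γτ = 0.70494 × 2.998×10⁸ m/s × 250.96 s = 5.3038×10^10 m = 5.304×10^7 km.

5.304×10^7 km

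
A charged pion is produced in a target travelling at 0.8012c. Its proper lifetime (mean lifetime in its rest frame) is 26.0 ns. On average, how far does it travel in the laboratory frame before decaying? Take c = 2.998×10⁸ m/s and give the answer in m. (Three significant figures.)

10.4 m

β² = 0.64192144, so γ = 1/√0.35807856 = 1.6711.
Lab-frame lifetime: Δt = γτ = 1.6711 × 26.0 ns = 43.449 ns.
Distance: d = vΔt = 0.8012 × 2.998×10⁸ m/s × 4.3449×10^-8 s = 10.4 m.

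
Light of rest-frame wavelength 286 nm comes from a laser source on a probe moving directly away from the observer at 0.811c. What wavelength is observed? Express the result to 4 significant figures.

885.3 nm

Relativistic Doppler for wavelength: λ_obs = λ_src · √((1+β)/(1−β)).
With β = 0.811: factor = √(1.811/0.189) = 3.0955.
λ_obs = 286 × 3.0955 = 885.3 nm.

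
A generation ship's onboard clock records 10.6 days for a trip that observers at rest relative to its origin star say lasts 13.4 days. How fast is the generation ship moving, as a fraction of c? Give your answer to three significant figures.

0.612c

γ = Δt/Δτ = 13.4/10.6 = 1.2642.
β = √(1 − 1/γ²) = √(1 − 0.625703) = √0.374297 = 0.612.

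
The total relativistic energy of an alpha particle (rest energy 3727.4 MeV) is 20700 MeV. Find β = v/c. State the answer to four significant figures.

0.9837

γ = E/(mc²) = 20700/3727.4 = 5.5535.
β = √(1 − 1/γ²) = √(1 − 0.032424) = √0.967576 = 0.9837.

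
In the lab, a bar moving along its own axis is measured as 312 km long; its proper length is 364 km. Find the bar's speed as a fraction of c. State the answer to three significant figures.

Length contraction gives γ = L₀/L = 364/312 = 1.1667.
β = √(1 − 1/γ²) = √0.265348 = 0.515.

0.515c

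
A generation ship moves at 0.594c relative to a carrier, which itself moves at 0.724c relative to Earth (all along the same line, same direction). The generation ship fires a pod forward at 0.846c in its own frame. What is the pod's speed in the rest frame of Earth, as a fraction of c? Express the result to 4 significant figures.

Compose velocities in two stages. Stage 1 (into S'): u₁ = (0.846+0.594)/(1+0.846×0.594) = 0.95839.
Stage 2 (into S): u = (0.95839+0.724)/(1+0.95839×0.724) = 0.99322, so the speed is 0.9932c.

0.9932c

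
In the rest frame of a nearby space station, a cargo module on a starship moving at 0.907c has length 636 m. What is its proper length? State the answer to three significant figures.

1510 m

γ = 1/√(1 − β²) = 1/√(1 − 0.822649) = 1/√0.177351 = 1/0.421131 = 2.3746.
Proper length: L₀ = γ·L = 2.3746 × 636 = 1510 m.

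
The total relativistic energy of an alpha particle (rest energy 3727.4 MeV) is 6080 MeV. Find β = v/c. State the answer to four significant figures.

0.7900

γ = E/(mc²) = 6080/3727.4 = 1.6312.
β = √(1 − 1/γ²) = √(1 − 0.375825) = √0.624175 = 0.7900.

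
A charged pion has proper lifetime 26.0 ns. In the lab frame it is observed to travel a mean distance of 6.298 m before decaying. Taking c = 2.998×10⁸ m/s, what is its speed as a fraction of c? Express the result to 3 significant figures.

0.628c

Lab distance = (lab lifetime)·v = γτ·βc, so βγ = d/(cτ) = 6.298/(2.998×10⁸ × 2.600×10^-8) = 0.80797.
With βγ = 0.80797: γ² = 1 + (βγ)² = 1.652816, and β = (βγ)/γ = 0.80797/1.28562 = 0.628.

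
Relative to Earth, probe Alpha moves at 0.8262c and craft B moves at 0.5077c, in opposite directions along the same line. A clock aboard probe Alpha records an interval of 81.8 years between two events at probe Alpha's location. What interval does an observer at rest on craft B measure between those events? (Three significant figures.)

239 years

Transform probe Alpha's velocity into craft B's frame: (0.8262 + 0.5077)/(1 + 0.8262·0.5077) = 1.3339/1.41946174, so the relative speed is 0.93972c.
γ for this relative speed: γ = 1/√(1 − 0.883074) = 2.9245.
Probe Alpha's interval is proper; time dilation gives Δt_B = γΔτ = 2.9245 × 81.8 years = 239 years.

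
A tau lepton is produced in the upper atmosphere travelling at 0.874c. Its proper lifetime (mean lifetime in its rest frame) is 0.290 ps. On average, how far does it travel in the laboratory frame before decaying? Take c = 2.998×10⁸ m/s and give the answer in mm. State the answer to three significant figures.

0.156 mm

With β = 0.874, γ = 1/√(1 − 0.874²) = 1/√0.236124 = 2.0579.
Lab-frame lifetime: Δt = γτ = 2.0579 × 0.290 ps = 0.59679 ps.
Distance: d = vΔt = 0.874 × 2.998×10⁸ m/s × 5.9679×10^-13 s = 1.56×10^-4 m = 0.156 mm.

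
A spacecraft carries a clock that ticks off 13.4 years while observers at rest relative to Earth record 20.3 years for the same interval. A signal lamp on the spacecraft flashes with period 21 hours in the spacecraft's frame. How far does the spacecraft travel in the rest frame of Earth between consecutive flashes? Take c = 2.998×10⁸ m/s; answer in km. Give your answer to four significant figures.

2.579×10^10 km

The time-dilation ratio gives γ = 20.3/13.4 = 1.51493.
β = √(1 − 1/γ²) = 0.75118. Lab-frame period = γτ = 1.51493×21 hours = 31.814 hours. Distance = βc × γτ = 0.75118 × 2.998×10⁸ m/s × 114530.4 s = 2.5793×10^13 m = 2.579×10^10 km.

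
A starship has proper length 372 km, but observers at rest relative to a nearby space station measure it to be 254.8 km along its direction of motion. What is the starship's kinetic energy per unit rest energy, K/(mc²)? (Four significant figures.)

γ = L₀/L = 372/254.8 = 1.45997.
K/(mc²) = γ − 1 = 1.45997 − 1 = 0.4600.

0.4600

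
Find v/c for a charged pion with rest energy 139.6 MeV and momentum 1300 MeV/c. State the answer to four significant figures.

pc/(mc²) = 1300/139.6 = 9.3123 = βγ = β/√(1−β²).
So β² = x²/(1 + x²) with x = 9.3123: x² = 86.7189, β² = 86.7189/87.7189 = 0.9886, β = 0.9943.

0.9943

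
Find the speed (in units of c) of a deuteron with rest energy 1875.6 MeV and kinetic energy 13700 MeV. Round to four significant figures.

K = (γ−1)mc², so γ = 1 + 13700/1875.6 = 8.3043.
Then v/c = √(1 − γ⁻²) = √(1 − 0.0145009) = √0.9854991 = 0.9927.

0.9927c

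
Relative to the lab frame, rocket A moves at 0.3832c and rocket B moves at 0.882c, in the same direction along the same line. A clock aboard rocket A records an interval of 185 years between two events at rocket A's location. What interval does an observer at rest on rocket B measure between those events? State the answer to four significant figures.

The velocity of rocket A relative to rocket B is (0.3832 − 0.882)c / (1 − 0.3832×0.882) = −0.75345c; relative speed 0.75345c.
At |u| = 0.75345c, γ = (1 − 0.567687)^(−1/2) = 1.5209.
The clock on rocket A records proper time, so rocket B measures Δt = γΔτ = 1.5209 × 185 = 281.4 years.

281.4 years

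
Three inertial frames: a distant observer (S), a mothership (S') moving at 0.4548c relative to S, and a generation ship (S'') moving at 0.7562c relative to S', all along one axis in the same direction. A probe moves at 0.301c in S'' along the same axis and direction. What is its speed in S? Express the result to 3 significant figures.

0.946c

First combine the probe and generation ship (S''→S'): u₁ = (0.301 + 0.7562)/(1 + 0.301×0.7562) = 1.0572/1.2276162 = 0.86118.
Then combine with the mothership (S'→S): u = (0.86118 + 0.4548)/(1 + 0.86118×0.4548) = 1.31598/1.391664664 = 0.94562.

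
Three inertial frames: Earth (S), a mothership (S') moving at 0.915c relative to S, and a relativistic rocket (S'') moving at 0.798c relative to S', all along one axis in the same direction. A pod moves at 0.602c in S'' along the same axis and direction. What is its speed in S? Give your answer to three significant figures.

First combine the pod and relativistic rocket (S''→S'): u₁ = (0.602 + 0.798)/(1 + 0.602×0.798) = 1.4/1.480396 = 0.94569.
Then combine with the mothership (S'→S): u = (0.94569 + 0.915)/(1 + 0.94569×0.915) = 1.86069/1.86530635 = 0.99753.

0.998c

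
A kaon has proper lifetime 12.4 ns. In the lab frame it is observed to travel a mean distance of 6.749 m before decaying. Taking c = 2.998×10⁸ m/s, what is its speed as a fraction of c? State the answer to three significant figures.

0.876c

d = βγcτ ⇒ βγ = d/(cτ) = 6.749 m / (3.71752 m) = 1.8155.
β = (βγ)/√(1+(βγ)²) = 1.8155/√4.29604 = 0.876.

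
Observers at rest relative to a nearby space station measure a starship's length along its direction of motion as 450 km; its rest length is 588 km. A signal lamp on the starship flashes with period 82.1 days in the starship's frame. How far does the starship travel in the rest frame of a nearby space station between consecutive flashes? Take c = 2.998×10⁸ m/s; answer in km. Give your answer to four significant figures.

1.789×10^12 km

Length contraction gives γ = L₀/L = 588/450 = 1.30667.
β = √(1 − 1/γ²) = 0.64367. Lab-frame period = γτ = 1.30667×82.1 days = 107.28 days. Distance = βc × γτ = 0.64367 × 2.998×10⁸ m/s × 9268992 s = 1.7887×10^15 m = 1.789×10^12 km.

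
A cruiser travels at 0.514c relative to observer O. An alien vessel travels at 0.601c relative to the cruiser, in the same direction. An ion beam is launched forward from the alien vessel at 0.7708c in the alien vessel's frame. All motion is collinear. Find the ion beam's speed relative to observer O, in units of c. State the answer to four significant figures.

First combine the ion beam and alien vessel (S''→S'): u₁ = (0.7708 + 0.601)/(1 + 0.7708×0.601) = 1.3718/1.4632508 = 0.9375.
Then combine with the cruiser (S'→S): u = (0.9375 + 0.514)/(1 + 0.9375×0.514) = 1.4515/1.481875 = 0.9795.

0.9795c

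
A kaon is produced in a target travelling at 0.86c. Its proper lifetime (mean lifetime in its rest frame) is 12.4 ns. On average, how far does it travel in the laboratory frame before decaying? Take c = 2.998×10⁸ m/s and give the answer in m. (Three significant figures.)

6.27 m

γ = 1/√(1 − β²) = 1/√(1 − 0.7396) = 1/√0.2604 = 1/0.510294 = 1.9597.
Lab-frame lifetime: Δt = γτ = 1.9597 × 12.4 ns = 24.3 ns.
Distance: d = vΔt = 0.86 × 2.998×10⁸ m/s × 2.4300×10^-8 s = 6.27 m.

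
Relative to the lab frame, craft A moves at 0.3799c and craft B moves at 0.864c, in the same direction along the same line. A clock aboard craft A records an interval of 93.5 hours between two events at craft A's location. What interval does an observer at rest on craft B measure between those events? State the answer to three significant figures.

Transform craft A's velocity into craft B's frame: (0.3799 − 0.864)/(1 − 0.3799·0.864) = −0.4841/0.6717664, so the relative speed is 0.72064c.
γ for this relative speed: γ = 1/√(1 − 0.519322) = 1.4424.
The clock on craft A records proper time, so craft B measures Δt = γΔτ = 1.4424 × 93.5 = 135 hours.

135 hours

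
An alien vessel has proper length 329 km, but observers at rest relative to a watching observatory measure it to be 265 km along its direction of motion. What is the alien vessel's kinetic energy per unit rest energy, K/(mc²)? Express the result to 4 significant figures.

γ = L₀/L = 329/265 = 1.24151.
Since K = (γ−1)mc², K/(mc²) = 1.24151 − 1 = 0.2415.

0.2415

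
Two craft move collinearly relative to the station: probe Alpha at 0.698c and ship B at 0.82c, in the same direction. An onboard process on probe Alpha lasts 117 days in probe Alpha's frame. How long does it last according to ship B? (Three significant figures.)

122 days

The velocity of probe Alpha relative to ship B is (0.698 − 0.82)c / (1 − 0.698×0.82) = −0.28529c; relative speed 0.28529c.
γ for this relative speed: γ = 1/√(1 − 0.0813904) = 1.0434.
Probe Alpha's interval is proper; time dilation gives Δt_B = γΔτ = 1.0434 × 117 days = 122 days.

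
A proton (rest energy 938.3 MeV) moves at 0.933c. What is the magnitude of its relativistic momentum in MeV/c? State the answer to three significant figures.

With β = 0.933, γ = 1/√(1 − 0.933²) = 1/√0.129511 = 2.7787.
Momentum: p = γβ·mc = 2.7787 × 0.933 × 938.3 MeV/c = 2430 MeV/c.

2430 MeV/c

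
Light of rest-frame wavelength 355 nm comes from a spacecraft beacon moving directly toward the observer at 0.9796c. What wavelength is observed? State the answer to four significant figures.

Relativistic Doppler for wavelength: λ_obs = λ_src · √((1−β)/(1+β)).
With β = 0.9796: factor = √(0.0204/1.9796) = 0.10151.
λ_obs = 355 × 0.10151 = 36.04 nm.

36.04 nm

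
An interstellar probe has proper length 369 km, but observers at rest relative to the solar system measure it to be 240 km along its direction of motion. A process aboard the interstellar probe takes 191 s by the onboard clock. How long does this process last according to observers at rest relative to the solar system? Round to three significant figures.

294 s

From L = L₀/γ: γ = 369/240 = 1.5375.
Δt = γΔτ = 1.5375 × 191 = 294 s.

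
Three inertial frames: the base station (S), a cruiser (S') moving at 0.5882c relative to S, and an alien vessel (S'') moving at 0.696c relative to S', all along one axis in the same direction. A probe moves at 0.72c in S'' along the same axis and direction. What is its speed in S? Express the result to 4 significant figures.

0.9850c

First combine the probe and alien vessel (S''→S'): u₁ = (0.72 + 0.696)/(1 + 0.72×0.696) = 1.416/1.50112 = 0.9433.
Then combine with the cruiser (S'→S): u = (0.9433 + 0.5882)/(1 + 0.9433×0.5882) = 1.5315/1.55484906 = 0.98498.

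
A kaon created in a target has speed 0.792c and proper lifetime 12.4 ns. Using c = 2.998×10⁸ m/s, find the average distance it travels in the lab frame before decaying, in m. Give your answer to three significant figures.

4.82 m

γ = 1/√(1 − β²) = 1/√(1 − 0.627264) = 1/√0.372736 = 1/0.610521 = 1.6379.
Lab-frame lifetime: Δt = γτ = 1.6379 × 12.4 ns = 20.31 ns.
Distance: d = vΔt = 0.792 × 2.998×10⁸ m/s × 2.0310×10^-8 s = 4.82 m.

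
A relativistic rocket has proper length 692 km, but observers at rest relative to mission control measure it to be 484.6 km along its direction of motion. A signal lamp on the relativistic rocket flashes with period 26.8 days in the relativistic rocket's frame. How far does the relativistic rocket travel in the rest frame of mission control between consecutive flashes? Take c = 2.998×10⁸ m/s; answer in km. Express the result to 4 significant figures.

Length contraction gives γ = L₀/L = 692/484.6 = 1.42798.
β = √(1 − 1/γ²) = 0.71386. Lab-frame period = γτ = 1.42798×26.8 days = 38.27 days. Distance = βc × γτ = 0.71386 × 2.998×10⁸ m/s × 3306528 s = 7.0765×10^14 m = 7.076×10^11 km.

7.076×10^11 km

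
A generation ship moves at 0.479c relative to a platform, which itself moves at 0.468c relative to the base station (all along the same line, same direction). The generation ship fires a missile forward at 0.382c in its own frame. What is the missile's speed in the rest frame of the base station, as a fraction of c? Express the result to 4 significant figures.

0.8920c

Compose velocities in two stages. Stage 1 (into S'): u₁ = (0.382+0.479)/(1+0.382×0.479) = 0.72782.
Stage 2 (into S): u = (0.72782+0.468)/(1+0.72782×0.468) = 0.89199, so the speed is 0.8920c.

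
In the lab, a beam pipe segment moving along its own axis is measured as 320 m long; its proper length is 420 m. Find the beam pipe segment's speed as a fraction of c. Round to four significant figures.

0.6477c

Length contraction gives γ = L₀/L = 420/320 = 1.3125.
β = √(1 − 1/γ²) = √0.419501 = 0.6477.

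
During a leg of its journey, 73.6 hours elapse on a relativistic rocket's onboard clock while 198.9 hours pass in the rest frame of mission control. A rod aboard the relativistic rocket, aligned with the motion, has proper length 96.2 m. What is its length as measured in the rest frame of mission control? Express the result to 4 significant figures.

γ = Δt/Δτ = 198.9/73.6 = 2.70245.
L = L₀/γ = 96.2/2.70245 = 35.60 m.

35.60 m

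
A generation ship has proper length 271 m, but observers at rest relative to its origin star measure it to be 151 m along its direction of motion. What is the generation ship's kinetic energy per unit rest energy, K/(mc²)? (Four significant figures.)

Length contraction gives γ = L₀/L = 271/151 = 1.7947.
K/(mc²) = γ − 1 = 1.7947 − 1 = 0.7947.

0.7947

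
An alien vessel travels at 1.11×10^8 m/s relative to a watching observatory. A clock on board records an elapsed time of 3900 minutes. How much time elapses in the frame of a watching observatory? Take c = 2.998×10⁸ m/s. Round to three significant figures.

β = v/c = (1.11×10^8 m/s)/(2.998×10⁸ m/s) = 0.370247.
γ = 1/√(1 − β²) = 1/√(1 − 0.1370828) = 1/√0.8629172 = 1/0.928933 = 1.0765.
The onboard clock measures proper time, so the interval in the rest frame of a watching observatory is dilated: Δt = γ·Δτ = 1.0765 × 3900 minutes = 4200 minutes.

4200 minutes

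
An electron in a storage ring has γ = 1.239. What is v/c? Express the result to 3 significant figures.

β = √(1 − 1/γ²) = √(1 − 1/1.535121) = √0.348586 = 0.590.

0.590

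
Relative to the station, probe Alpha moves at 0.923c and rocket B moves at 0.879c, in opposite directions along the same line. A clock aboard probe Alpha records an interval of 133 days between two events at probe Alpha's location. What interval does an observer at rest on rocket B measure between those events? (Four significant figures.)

The velocity of probe Alpha relative to rocket B is (0.923 + 0.879)c / (1 + 0.923×0.879) = 0.99486c; relative speed 0.99486c.
At |u| = 0.99486c, γ = (1 − 0.989746)^(−1/2) = 9.8754.
Probe Alpha's interval is proper; time dilation gives Δt_B = γΔτ = 9.8754 × 133 days = 1313 days.

1313 days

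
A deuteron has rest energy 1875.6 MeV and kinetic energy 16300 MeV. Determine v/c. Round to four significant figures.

γ = 1 + K/(mc²) = 1 + 16300/1875.6 = 9.6906.
β = √(1 − 1/γ²) = √(1 − 0.0106488) = √0.9893512 = 0.9947.

0.9947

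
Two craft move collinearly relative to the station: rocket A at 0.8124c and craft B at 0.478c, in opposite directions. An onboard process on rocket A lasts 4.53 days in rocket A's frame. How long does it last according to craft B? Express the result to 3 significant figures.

12.3 days

Transform rocket A's velocity into craft B's frame: (0.8124 + 0.478)/(1 + 0.8124·0.478) = 1.2904/1.3883272, so the relative speed is 0.92946c.
At |u| = 0.92946c, γ = (1 − 0.863896)^(−1/2) = 2.7106.
Rocket A's interval is proper; time dilation gives Δt_B = γΔτ = 2.7106 × 4.53 days = 12.3 days.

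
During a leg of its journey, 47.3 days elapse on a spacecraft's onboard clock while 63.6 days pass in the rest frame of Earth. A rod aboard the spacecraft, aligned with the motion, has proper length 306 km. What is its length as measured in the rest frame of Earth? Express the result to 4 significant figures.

γ = Δt/Δτ = 63.6/47.3 = 1.34461.
The rod contracts by the same γ: 306 km / 1.34461 = 227.6 km.

227.6 km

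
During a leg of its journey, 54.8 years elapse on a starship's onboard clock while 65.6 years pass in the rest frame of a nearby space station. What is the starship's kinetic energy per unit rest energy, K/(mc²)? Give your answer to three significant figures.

0.197

The time-dilation ratio gives γ = 65.6/54.8 = 1.19708.
K/(mc²) = γ − 1 = 1.19708 − 1 = 0.197.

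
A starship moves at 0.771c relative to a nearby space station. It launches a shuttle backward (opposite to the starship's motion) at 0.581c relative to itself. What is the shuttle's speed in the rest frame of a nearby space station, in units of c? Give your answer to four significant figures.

0.3442c

In units of c, u = (u' + v)/(1 + u'v) with u' = −0.581 and v = 0.771.
Numerator: −0.581 + 0.771 = 0.19. Denominator: 1 + (−0.581)(0.771) = 0.552049.
u = 0.19/0.552049 = 0.34417, so the speed is 0.3442c.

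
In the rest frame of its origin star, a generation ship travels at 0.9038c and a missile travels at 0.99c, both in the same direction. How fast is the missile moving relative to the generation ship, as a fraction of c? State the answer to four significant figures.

Transform to the generation ship's frame: u' = (u − v)/(1 − uv/c²).
u' = (0.99 − 0.9038)/(1 − 0.99×0.9038) = 0.0862/0.105238 = 0.8191.
Speed in the generation ship's frame: 0.8191c (in the same direction).

0.8191c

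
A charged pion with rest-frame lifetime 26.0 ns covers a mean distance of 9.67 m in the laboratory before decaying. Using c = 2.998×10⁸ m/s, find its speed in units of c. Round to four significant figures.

Let x = d/(cτ) = 9.670 m / (2.998×10⁸ m/s × 2.600×10^-8 s) = 1.2406. Since d = βγcτ, x = βγ = β/√(1−β²).
Solving: β² = x²/(1+x²) = 1.53909/2.53909 = 0.606158, so β = 0.7786.

0.7786c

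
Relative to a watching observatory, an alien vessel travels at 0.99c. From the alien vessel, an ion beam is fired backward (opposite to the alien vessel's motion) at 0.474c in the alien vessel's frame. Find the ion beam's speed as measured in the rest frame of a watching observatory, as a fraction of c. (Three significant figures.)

0.972c

Relativistic velocity addition: u = (u' + v)/(1 + u'v/c²), with u' = −0.474c and v = 0.99c.
Numerator: −0.474 + 0.99 = 0.516. Denominator: 1 + (−0.474)(0.99) = 0.53074.
u = 0.516/0.53074 = 0.97223, so the speed is 0.972c.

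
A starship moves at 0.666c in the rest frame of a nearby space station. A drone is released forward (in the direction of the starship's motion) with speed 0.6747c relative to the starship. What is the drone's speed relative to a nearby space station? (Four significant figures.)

0.9250c

Relativistic velocity addition: u = (u' + v)/(1 + u'v/c²), with u' = 0.6747c and v = 0.666c.
Numerator: 0.6747 + 0.666 = 1.3407. Denominator: 1 + (0.6747)(0.666) = 1.4493502.
u = 1.3407/1.4493502 = 0.92504, so the speed is 0.9250c.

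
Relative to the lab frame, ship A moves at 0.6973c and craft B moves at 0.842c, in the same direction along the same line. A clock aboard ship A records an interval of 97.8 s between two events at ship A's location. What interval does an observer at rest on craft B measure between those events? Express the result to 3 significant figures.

104 s

The velocity of ship A relative to craft B is (0.6973 − 0.842)c / (1 − 0.6973×0.842) = −0.35047c; relative speed 0.35047c.
γ for this relative speed: γ = 1/√(1 − 0.122829) = 1.0677.
Ship A's interval is proper; time dilation gives Δt_B = γΔτ = 1.0677 × 97.8 s = 104 s.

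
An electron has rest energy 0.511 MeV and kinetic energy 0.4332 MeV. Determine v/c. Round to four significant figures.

0.8409

γ = 1 + K/(mc²) = 1 + 0.4332/0.511 = 1.8477.
β = √(1 − 1/γ²) = √(1 − 0.292912) = √0.707088 = 0.8409.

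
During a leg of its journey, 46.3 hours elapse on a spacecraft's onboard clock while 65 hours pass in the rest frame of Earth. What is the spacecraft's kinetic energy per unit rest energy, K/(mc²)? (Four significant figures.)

γ = Δt/Δτ = 65/46.3 = 1.40389.
Since K = (γ−1)mc², K/(mc²) = 1.40389 − 1 = 0.4039.

0.4039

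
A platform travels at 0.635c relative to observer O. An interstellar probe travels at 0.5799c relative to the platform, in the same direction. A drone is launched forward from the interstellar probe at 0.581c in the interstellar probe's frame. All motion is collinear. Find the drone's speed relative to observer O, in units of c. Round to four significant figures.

0.9690c

Apply u = (u'+v)/(1+u'v) twice. Drone in the platform frame: (0.581+0.5799)/(1+0.581·0.5799) = 1.1609/1.3369219 = 0.86834c.
That velocity, transformed to the rest frame of observer O: (0.86834+0.635)/(1+0.86834·0.635) = 1.50334/1.5513959 = 0.96902c.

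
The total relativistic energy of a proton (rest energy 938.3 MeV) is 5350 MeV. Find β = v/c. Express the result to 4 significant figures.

Total energy E = γmc² gives γ = 5350/938.3 = 5.7018.
Hence β = √(1 − 1/γ²) = √(1 − 0.0307593) = √0.9692407 = 0.9845.

0.9845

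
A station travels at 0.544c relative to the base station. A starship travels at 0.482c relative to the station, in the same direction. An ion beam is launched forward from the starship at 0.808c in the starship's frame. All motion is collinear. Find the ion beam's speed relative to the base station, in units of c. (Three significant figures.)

0.978c

Compose velocities in two stages. Stage 1 (into S'): u₁ = (0.808+0.482)/(1+0.808×0.482) = 0.92842.
Stage 2 (into S): u = (0.92842+0.544)/(1+0.92842×0.544) = 0.97831, so the speed is 0.978c.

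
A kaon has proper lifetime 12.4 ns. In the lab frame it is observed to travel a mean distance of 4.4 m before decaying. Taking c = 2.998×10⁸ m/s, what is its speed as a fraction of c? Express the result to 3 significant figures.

Lab distance = (lab lifetime)·v = γτ·βc, so βγ = d/(cτ) = 4.400/(2.998×10⁸ × 1.240×10^-8) = 1.1836.
With βγ = 1.1836: γ² = 1 + (βγ)² = 2.40091, and β = (βγ)/γ = 1.1836/1.54949 = 0.764.

0.764c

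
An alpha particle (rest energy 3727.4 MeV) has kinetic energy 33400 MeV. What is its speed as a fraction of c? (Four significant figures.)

0.9949c

K = (γ−1)mc², so γ = 1 + 33400/3727.4 = 9.9607.
Then v/c = √(1 − γ⁻²) = √(1 − 0.0100791) = √0.9899209 = 0.9949.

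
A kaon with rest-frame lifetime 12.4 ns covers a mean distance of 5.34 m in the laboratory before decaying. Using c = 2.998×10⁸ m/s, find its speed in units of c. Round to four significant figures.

0.8207c

Lab distance = (lab lifetime)·v = γτ·βc, so βγ = d/(cτ) = 5.340/(2.998×10⁸ × 1.240×10^-8) = 1.4364.
With βγ = 1.4364: γ² = 1 + (βγ)² = 3.06324, and β = (βγ)/γ = 1.4364/1.75021 = 0.8207.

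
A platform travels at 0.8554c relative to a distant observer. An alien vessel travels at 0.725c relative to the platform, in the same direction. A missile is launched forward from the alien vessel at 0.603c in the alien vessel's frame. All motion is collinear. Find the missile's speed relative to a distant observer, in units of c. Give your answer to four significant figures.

Apply u = (u'+v)/(1+u'v) twice. Missile in the platform frame: (0.603+0.725)/(1+0.603·0.725) = 1.328/1.437175 = 0.92403c.
That velocity, transformed to the rest frame of a distant observer: (0.92403+0.8554)/(1+0.92403·0.8554) = 1.77943/1.790415262 = 0.99386c.

0.9939c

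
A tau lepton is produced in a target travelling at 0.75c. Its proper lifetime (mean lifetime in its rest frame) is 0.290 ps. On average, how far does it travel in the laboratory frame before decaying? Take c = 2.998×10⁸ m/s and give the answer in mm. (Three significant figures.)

β² = 0.5625, so γ = 1/√0.4375 = 1.5119.
Lab-frame lifetime: Δt = γτ = 1.5119 × 0.290 ps = 0.43845 ps.
Distance: d = vΔt = 0.75 × 2.998×10⁸ m/s × 4.3845×10^-13 s = 9.86×10^-5 m = 0.0986 mm.

0.0986 mm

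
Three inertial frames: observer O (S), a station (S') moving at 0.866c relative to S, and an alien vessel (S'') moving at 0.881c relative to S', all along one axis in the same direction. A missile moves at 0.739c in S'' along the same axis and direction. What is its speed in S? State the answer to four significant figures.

0.9986c

Apply u = (u'+v)/(1+u'v) twice. Missile in the station frame: (0.739+0.881)/(1+0.739·0.881) = 1.62/1.651059 = 0.98119c.
That velocity, transformed to the rest frame of observer O: (0.98119+0.866)/(1+0.98119·0.866) = 1.84719/1.84971054 = 0.99864c.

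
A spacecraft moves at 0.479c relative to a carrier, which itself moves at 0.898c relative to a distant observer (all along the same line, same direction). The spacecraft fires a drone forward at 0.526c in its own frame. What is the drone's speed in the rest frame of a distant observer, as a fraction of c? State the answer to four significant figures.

First combine the drone and spacecraft (S''→S'): u₁ = (0.526 + 0.479)/(1 + 0.526×0.479) = 1.005/1.251954 = 0.80275.
Then combine with the carrier (S'→S): u = (0.80275 + 0.898)/(1 + 0.80275×0.898) = 1.70075/1.7208695 = 0.98831.

0.9883c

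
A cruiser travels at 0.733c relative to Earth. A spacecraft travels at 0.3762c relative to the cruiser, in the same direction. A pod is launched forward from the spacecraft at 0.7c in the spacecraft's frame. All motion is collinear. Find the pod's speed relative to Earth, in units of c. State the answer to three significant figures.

0.976c

First combine the pod and spacecraft (S''→S'): u₁ = (0.7 + 0.3762)/(1 + 0.7×0.3762) = 1.0762/1.26334 = 0.85187.
Then combine with the cruiser (S'→S): u = (0.85187 + 0.733)/(1 + 0.85187×0.733) = 1.58487/1.62442071 = 0.97565.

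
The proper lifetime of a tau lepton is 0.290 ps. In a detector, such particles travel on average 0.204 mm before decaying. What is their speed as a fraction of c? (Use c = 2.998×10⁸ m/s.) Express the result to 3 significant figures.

0.920c

Let x = d/(cτ) = 2.040×10^-4 m / (2.998×10⁸ m/s × 2.900×10^-13 s) = 2.3464. Since d = βγcτ, x = βγ = β/√(1−β²).
Solving: β² = x²/(1+x²) = 5.50559/6.50559 = 0.846286, so β = 0.920.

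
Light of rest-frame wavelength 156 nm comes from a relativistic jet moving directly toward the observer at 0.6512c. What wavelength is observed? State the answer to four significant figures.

71.70 nm

Relativistic Doppler for wavelength: λ_obs = λ_src · √((1−β)/(1+β)).
With β = 0.6512: factor = √(0.3488/1.6512) = 0.45961.
λ_obs = 156 × 0.45961 = 71.70 nm.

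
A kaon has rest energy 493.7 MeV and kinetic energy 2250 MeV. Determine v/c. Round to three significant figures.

0.984

K = (γ−1)mc², so γ = 1 + 2250/493.7 = 5.5574.
Then v/c = √(1 − γ⁻²) = √(1 − 0.0323785) = √0.9676215 = 0.984.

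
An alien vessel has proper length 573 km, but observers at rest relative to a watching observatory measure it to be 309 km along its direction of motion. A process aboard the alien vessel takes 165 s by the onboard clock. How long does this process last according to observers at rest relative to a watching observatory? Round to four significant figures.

From L = L₀/γ: γ = 573/309 = 1.85437.
Δt = γΔτ = 1.85437 × 165 = 306.0 s.

306.0 s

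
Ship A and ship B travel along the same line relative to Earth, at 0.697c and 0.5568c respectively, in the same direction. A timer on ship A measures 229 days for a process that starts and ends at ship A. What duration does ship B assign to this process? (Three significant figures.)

235 days

The velocity of ship A relative to ship B is (0.697 − 0.5568)c / (1 − 0.697×0.5568) = 0.22912c; relative speed 0.22912c.
γ for this relative speed: γ = 1/√(1 − 0.052496) = 1.0273.
Ship A's interval is proper; time dilation gives Δt_B = γΔτ = 1.0273 × 229 days = 235 days.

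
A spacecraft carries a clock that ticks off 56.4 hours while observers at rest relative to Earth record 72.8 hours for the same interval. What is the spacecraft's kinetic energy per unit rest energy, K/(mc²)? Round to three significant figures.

0.291

From Δt = γΔτ: γ = 72.8/56.4 = 1.29078.
Since K = (γ−1)mc², K/(mc²) = 1.29078 − 1 = 0.291.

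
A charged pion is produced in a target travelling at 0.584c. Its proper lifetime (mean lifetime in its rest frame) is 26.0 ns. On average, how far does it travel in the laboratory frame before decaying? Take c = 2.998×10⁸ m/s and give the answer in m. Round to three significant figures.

5.61 m

γ = 1/√(1 − β²) = 1/√(1 − 0.341056) = 1/√0.658944 = 1/0.811754 = 1.2319.
Lab-frame lifetime: Δt = γτ = 1.2319 × 26.0 ns = 32.029 ns.
Distance: d = vΔt = 0.584 × 2.998×10⁸ m/s × 3.2029×10^-8 s = 5.61 m.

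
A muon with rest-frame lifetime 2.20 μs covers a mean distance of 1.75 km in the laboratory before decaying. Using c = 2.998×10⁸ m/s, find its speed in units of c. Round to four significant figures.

d = βγcτ ⇒ βγ = d/(cτ) = 1750 m / (659.56 m) = 2.6533.
β = (βγ)/√(1+(βγ)²) = 2.6533/√8.04 = 0.9357.

0.9357c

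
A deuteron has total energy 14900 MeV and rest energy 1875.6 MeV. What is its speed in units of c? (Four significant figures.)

Total energy E = γmc² gives γ = 14900/1875.6 = 7.9441.
Hence β = √(1 − 1/γ²) = √(1 − 0.0158457) = √0.9841543 = 0.9920.

0.9920c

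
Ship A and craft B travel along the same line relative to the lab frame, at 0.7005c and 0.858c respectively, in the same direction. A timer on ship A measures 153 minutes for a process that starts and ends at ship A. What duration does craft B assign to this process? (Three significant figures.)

Speed of ship A in craft B's frame: u = (v_A − v_B)/(1 − v_A v_B/c²) = (0.7005 − 0.858)/(1 − 0.7005×0.858) = −0.1575/0.398971 = −0.39477; |u| = 0.39477c.
At |u| = 0.39477c, γ = (1 − 0.155843)^(−1/2) = 1.0884.
The clock on ship A records proper time, so craft B measures Δt = γΔτ = 1.0884 × 153 = 167 minutes.

167 minutes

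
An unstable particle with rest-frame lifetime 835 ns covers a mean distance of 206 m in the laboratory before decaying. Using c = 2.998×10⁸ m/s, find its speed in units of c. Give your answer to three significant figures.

Let x = d/(cτ) = 206.0 m / (2.998×10⁸ m/s × 8.350×10^-7 s) = 0.8229. Since d = βγcτ, x = βγ = β/√(1−β²).
Solving: β² = x²/(1+x²) = 0.677164/1.677164 = 0.403755, so β = 0.635.

0.635c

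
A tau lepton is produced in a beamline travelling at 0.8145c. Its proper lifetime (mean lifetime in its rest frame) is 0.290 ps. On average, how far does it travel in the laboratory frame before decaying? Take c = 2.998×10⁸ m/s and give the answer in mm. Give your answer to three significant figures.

0.122 mm

γ = 1/√(1 − β²) = 1/√(1 − 0.66341025) = 1/√0.33658975 = 1/0.580164 = 1.7237.
Lab-frame lifetime: Δt = γτ = 1.7237 × 0.290 ps = 0.49987 ps.
Distance: d = vΔt = 0.8145 × 2.998×10⁸ m/s × 4.9987×10^-13 s = 1.22×10^-4 m = 0.122 mm.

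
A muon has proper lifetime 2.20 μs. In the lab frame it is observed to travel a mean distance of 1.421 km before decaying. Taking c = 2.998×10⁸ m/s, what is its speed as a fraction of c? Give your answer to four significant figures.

Let x = d/(cτ) = 1421 m / (2.998×10⁸ m/s × 2.200×10^-6 s) = 2.1545. Since d = βγcτ, x = βγ = β/√(1−β²).
Solving: β² = x²/(1+x²) = 4.64187/5.64187 = 0.822754, so β = 0.9071.

0.9071c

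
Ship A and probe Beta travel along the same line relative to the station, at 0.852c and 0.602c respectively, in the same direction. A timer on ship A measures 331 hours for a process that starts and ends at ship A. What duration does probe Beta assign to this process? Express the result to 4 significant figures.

Speed of ship A in probe Beta's frame: u = (v_A − v_B)/(1 − v_A v_B/c²) = (0.852 − 0.602)/(1 − 0.852×0.602) = 0.25/0.487096 = 0.51325; |u| = 0.51325c.
At |u| = 0.51325c, γ = (1 − 0.263426)^(−1/2) = 1.1652.
The clock on ship A records proper time, so probe Beta measures Δt = γΔτ = 1.1652 × 331 = 385.7 hours.

385.7 hours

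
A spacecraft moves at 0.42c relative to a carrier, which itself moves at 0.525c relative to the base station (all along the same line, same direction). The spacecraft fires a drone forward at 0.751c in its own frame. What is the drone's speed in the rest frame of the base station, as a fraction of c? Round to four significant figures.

Compose velocities in two stages. Stage 1 (into S'): u₁ = (0.751+0.42)/(1+0.751×0.42) = 0.89021.
Stage 2 (into S): u = (0.89021+0.525)/(1+0.89021×0.525) = 0.96446, so the speed is 0.9645c.

0.9645c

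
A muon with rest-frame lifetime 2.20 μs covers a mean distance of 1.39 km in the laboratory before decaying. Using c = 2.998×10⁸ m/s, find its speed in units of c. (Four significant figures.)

0.9035c

Let x = d/(cτ) = 1390 m / (2.998×10⁸ m/s × 2.200×10^-6 s) = 2.1075. Since d = βγcτ, x = βγ = β/√(1−β²).
Solving: β² = x²/(1+x²) = 4.44156/5.44156 = 0.816229, so β = 0.9035.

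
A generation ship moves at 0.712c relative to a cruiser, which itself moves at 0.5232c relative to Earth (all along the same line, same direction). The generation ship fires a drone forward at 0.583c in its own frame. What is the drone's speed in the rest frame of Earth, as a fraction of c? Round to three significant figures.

Compose velocities in two stages. Stage 1 (into S'): u₁ = (0.583+0.712)/(1+0.583×0.712) = 0.91513.
Stage 2 (into S): u = (0.91513+0.5232)/(1+0.91513×0.5232) = 0.97264, so the speed is 0.973c.

0.973c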